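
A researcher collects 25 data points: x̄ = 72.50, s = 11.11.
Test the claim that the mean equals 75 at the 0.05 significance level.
One-sample t-test:
H₀: μ = 75
H₁: μ ≠ 75
df = n - 1 = 24
t = (x̄ - μ₀) / (s/√n) = (72.50 - 75) / (11.11/√25) = -1.125
p-value = 0.2717

Since p-value > α = 0.05, we fail to reject H₀.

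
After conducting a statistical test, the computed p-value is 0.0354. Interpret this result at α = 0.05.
Since p = 0.0354 < α = 0.05, reject H₀.
There is sufficient evidence to reject the null hypothesis; the result is statistically significant at the 0.05 level.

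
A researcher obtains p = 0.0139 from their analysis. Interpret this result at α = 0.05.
Since p = 0.0139 < α = 0.05, reject H₀.
There is sufficient evidence to reject the null hypothesis; the result is statistically significant at the 0.05 level.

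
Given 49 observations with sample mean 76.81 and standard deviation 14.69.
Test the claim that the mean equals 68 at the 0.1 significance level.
One-sample t-test:
H₀: μ = 68
H₁: μ ≠ 68
df = n - 1 = 48
t = (x̄ - μ₀) / (s/√n) = (76.81 - 68) / (14.69/√49) = 4.198
p-value = 0.0001

Since p-value < α = 0.1, we reject H₀.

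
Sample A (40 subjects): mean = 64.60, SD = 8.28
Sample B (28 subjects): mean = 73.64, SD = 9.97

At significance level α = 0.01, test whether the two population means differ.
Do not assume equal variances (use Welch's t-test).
Welch's two-sample t-test:
H₀: μ₁ = μ₂
H₁: μ₁ ≠ μ₂
s₁²/n₁ = 8.28²/40 = 1.7140,  s₂²/n₂ = 9.97²/28 = 3.5500
SE = √(s₁²/n₁ + s₂²/n₂) = √(1.7140 + 3.5500) = 2.2943
df (Welch-Satterthwaite) = (s₁²/n₁ + s₂²/n₂)² / [(s₁²/n₁)²/(n₁-1) + (s₂²/n₂)²/(n₂-1)] ≈ 51.12
t = (x̄₁ - x̄₂) / SE = (64.60 - 73.64) / 2.2943 = -9.04 / 2.2943 = -3.940
p-value = 0.0002

Since p-value < α = 0.01, we reject H₀.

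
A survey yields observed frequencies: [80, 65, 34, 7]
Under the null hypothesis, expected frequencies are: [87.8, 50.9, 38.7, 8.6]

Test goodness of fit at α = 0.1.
Chi-square goodness of fit test:
H₀: observed counts match expected distribution
H₁: observed counts differ from expected distribution
df = k - 1 = 3
χ² = Σ(O - E)²/E
   = (80 - 87.8)²/87.8 + (65 - 50.9)²/50.9 + (34 - 38.7)²/38.7 + (7 - 8.6)²/8.6
   = 0.693 + 3.906 + 0.571 + 0.298
   = 5.47
p-value = 0.1406

Since p-value > α = 0.1, we fail to reject H₀.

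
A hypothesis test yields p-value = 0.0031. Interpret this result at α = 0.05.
Since p = 0.0031 < α = 0.05, reject H₀.
There is sufficient evidence to reject the null hypothesis; the result is statistically significant at the 0.05 level.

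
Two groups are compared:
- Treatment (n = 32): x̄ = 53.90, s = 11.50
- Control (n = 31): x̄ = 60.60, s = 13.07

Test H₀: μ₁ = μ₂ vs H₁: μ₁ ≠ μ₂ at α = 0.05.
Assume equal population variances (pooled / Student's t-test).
Student's two-sample t-test (equal variances):
H₀: μ₁ = μ₂
H₁: μ₁ ≠ μ₂
df = n₁ + n₂ - 2 = 61
Pooled variance s_p² = [(n₁-1)s₁² + (n₂-1)s₂²] / (n₁ + n₂ - 2) = [(31)(11.50²) + (30)(13.07²)] / 61 = 151.2213
SE = √(s_p²(1/n₁ + 1/n₂)) = √(151.2213 × (1/32 + 1/31)) = 3.0990
t = (x̄₁ - x̄₂) / SE = (53.90 - 60.60) / 3.0990 = -6.70 / 3.0990 = -2.162
p-value = 0.0346

Since p-value < α = 0.05, we reject H₀.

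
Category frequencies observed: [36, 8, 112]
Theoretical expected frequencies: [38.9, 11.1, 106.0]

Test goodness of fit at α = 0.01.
Chi-square goodness of fit test:
H₀: observed counts match expected distribution
H₁: observed counts differ from expected distribution
df = k - 1 = 2
χ² = Σ(O - E)²/E
   = (36 - 38.9)²/38.9 + (8 - 11.1)²/11.1 + (112 - 106.0)²/106.0
   = 0.216 + 0.866 + 0.340
   = 1.42
p-value = 0.4913

Since p-value > α = 0.01, we fail to reject H₀.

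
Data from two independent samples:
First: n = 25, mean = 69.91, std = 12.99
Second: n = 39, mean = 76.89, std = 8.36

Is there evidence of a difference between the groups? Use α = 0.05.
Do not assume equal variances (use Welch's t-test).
Welch's two-sample t-test:
H₀: μ₁ = μ₂
H₁: μ₁ ≠ μ₂
s₁²/n₁ = 12.99²/25 = 6.7496,  s₂²/n₂ = 8.36²/39 = 1.7920
SE = √(s₁²/n₁ + s₂²/n₂) = √(6.7496 + 1.7920) = 2.9226
df (Welch-Satterthwaite) = (s₁²/n₁ + s₂²/n₂)² / [(s₁²/n₁)²/(n₁-1) + (s₂²/n₂)²/(n₂-1)] ≈ 36.80
t = (x̄₁ - x̄₂) / SE = (69.91 - 76.89) / 2.9226 = -6.98 / 2.9226 = -2.388
p-value = 0.0222

Since p-value < α = 0.05, we reject H₀.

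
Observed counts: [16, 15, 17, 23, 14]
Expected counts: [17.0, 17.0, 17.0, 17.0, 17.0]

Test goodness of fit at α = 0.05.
Chi-square goodness of fit test:
H₀: observed counts match expected distribution
H₁: observed counts differ from expected distribution
df = k - 1 = 4
χ² = Σ(O - E)²/E
   = (16 - 17.0)²/17.0 + (15 - 17.0)²/17.0 + (17 - 17.0)²/17.0 + (23 - 17.0)²/17.0 + (14 - 17.0)²/17.0
   = 0.059 + 0.235 + 0.000 + 2.118 + 0.529
   = 2.94
p-value = 0.5677

Since p-value > α = 0.05, we fail to reject H₀.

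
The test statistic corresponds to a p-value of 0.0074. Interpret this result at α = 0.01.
Since p = 0.0074 < α = 0.01, reject H₀.
There is sufficient evidence to reject the null hypothesis; the result is statistically significant at the 0.01 level.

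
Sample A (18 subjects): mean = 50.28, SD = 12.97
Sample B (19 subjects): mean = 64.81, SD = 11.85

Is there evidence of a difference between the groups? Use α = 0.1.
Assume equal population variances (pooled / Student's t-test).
Student's two-sample t-test (equal variances):
H₀: μ₁ = μ₂
H₁: μ₁ ≠ μ₂
df = n₁ + n₂ - 2 = 35
Pooled variance s_p² = [(n₁-1)s₁² + (n₂-1)s₂²] / (n₁ + n₂ - 2) = [(17)(12.97²) + (18)(11.85²)] / 35 = 153.9246
SE = √(s_p²(1/n₁ + 1/n₂)) = √(153.9246 × (1/18 + 1/19)) = 4.0808
t = (x̄₁ - x̄₂) / SE = (50.28 - 64.81) / 4.0808 = -14.53 / 4.0808 = -3.561
p-value = 0.0011

Since p-value < α = 0.1, we reject H₀.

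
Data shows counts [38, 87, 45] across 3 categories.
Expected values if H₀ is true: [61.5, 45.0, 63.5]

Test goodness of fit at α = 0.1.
Chi-square goodness of fit test:
H₀: observed counts match expected distribution
H₁: observed counts differ from expected distribution
df = k - 1 = 2
χ² = Σ(O - E)²/E
   = (38 - 61.5)²/61.5 + (87 - 45.0)²/45.0 + (45 - 63.5)²/63.5
   = 8.980 + 39.200 + 5.390
   = 53.57
p-value < 0.0001

Since p-value < α = 0.1, we reject H₀.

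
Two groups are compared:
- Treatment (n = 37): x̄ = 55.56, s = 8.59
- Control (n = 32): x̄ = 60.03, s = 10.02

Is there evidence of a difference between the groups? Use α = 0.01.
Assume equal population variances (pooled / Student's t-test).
Student's two-sample t-test (equal variances):
H₀: μ₁ = μ₂
H₁: μ₁ ≠ μ₂
df = n₁ + n₂ - 2 = 67
Pooled variance s_p² = [(n₁-1)s₁² + (n₂-1)s₂²] / (n₁ + n₂ - 2) = [(36)(8.59²) + (31)(10.02²)] / 67 = 86.1013
SE = √(s_p²(1/n₁ + 1/n₂)) = √(86.1013 × (1/37 + 1/32)) = 2.2400
t = (x̄₁ - x̄₂) / SE = (55.56 - 60.03) / 2.2400 = -4.47 / 2.2400 = -1.996
p-value = 0.0501

Since p-value > α = 0.01, we fail to reject H₀.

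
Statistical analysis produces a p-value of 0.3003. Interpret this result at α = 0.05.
Since p = 0.3003 > α = 0.05, fail to reject H₀.
There is insufficient evidence to reject the null hypothesis; the result is not statistically significant at the 0.05 level.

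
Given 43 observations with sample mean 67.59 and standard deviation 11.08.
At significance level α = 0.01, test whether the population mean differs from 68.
One-sample t-test:
H₀: μ = 68
H₁: μ ≠ 68
df = n - 1 = 42
t = (x̄ - μ₀) / (s/√n) = (67.59 - 68) / (11.08/√43) = -0.243
p-value = 0.8095

Since p-value > α = 0.01, we fail to reject H₀.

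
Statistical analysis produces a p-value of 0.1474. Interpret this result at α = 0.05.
Since p = 0.1474 > α = 0.05, fail to reject H₀.
There is insufficient evidence to reject the null hypothesis; the result is not statistically significant at the 0.05 level.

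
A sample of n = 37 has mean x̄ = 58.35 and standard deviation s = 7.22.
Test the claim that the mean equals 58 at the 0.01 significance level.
One-sample t-test:
H₀: μ = 58
H₁: μ ≠ 58
df = n - 1 = 36
t = (x̄ - μ₀) / (s/√n) = (58.35 - 58) / (7.22/√37) = 0.295
p-value = 0.7698

Since p-value > α = 0.01, we fail to reject H₀.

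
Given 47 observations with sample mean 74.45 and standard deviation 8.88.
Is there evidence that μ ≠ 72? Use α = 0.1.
One-sample t-test:
H₀: μ = 72
H₁: μ ≠ 72
df = n - 1 = 46
t = (x̄ - μ₀) / (s/√n) = (74.45 - 72) / (8.88/√47) = 1.891
p-value = 0.0649

Since p-value < α = 0.1, we reject H₀.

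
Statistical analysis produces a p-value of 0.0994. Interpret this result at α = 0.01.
Since p = 0.0994 > α = 0.01, fail to reject H₀.
There is insufficient evidence to reject the null hypothesis; the result is not statistically significant at the 0.01 level.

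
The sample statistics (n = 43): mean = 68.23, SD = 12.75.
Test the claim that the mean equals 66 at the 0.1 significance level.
One-sample t-test:
H₀: μ = 66
H₁: μ ≠ 66
df = n - 1 = 42
t = (x̄ - μ₀) / (s/√n) = (68.23 - 66) / (12.75/√43) = 1.147
p-value = 0.2579

Since p-value > α = 0.1, we fail to reject H₀.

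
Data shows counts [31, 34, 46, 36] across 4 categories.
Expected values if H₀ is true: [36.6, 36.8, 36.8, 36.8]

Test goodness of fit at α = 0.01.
Chi-square goodness of fit test:
H₀: observed counts match expected distribution
H₁: observed counts differ from expected distribution
df = k - 1 = 3
χ² = Σ(O - E)²/E
   = (31 - 36.6)²/36.6 + (34 - 36.8)²/36.8 + (46 - 36.8)²/36.8 + (36 - 36.8)²/36.8
   = 0.857 + 0.213 + 2.300 + 0.017
   = 3.39
p-value = 0.3357

Since p-value > α = 0.01, we fail to reject H₀.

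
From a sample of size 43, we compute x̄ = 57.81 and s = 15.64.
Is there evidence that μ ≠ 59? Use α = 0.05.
One-sample t-test:
H₀: μ = 59
H₁: μ ≠ 59
df = n - 1 = 42
t = (x̄ - μ₀) / (s/√n) = (57.81 - 59) / (15.64/√43) = -0.499
p-value = 0.6204

Since p-value > α = 0.05, we fail to reject H₀.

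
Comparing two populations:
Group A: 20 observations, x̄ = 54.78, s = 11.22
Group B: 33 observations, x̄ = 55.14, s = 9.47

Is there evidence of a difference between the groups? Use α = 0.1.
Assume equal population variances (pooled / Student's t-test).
Student's two-sample t-test (equal variances):
H₀: μ₁ = μ₂
H₁: μ₁ ≠ μ₂
df = n₁ + n₂ - 2 = 51
Pooled variance s_p² = [(n₁-1)s₁² + (n₂-1)s₂²] / (n₁ + n₂ - 2) = [(19)(11.22²) + (32)(9.47²)] / 51 = 103.1700
SE = √(s_p²(1/n₁ + 1/n₂)) = √(103.1700 × (1/20 + 1/33)) = 2.8783
t = (x̄₁ - x̄₂) / SE = (54.78 - 55.14) / 2.8783 = -0.36 / 2.8783 = -0.125
p-value = 0.9010

Since p-value > α = 0.1, we fail to reject H₀.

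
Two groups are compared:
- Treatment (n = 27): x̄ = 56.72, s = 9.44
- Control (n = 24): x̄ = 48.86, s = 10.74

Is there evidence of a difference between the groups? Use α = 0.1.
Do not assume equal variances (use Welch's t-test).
Welch's two-sample t-test:
H₀: μ₁ = μ₂
H₁: μ₁ ≠ μ₂
s₁²/n₁ = 9.44²/27 = 3.3005,  s₂²/n₂ = 10.74²/24 = 4.8061
SE = √(s₁²/n₁ + s₂²/n₂) = √(3.3005 + 4.8061) = 2.8472
df (Welch-Satterthwaite) = (s₁²/n₁ + s₂²/n₂)² / [(s₁²/n₁)²/(n₁-1) + (s₂²/n₂)²/(n₂-1)] ≈ 46.17
t = (x̄₁ - x̄₂) / SE = (56.72 - 48.86) / 2.8472 = 7.86 / 2.8472 = 2.761
p-value = 0.0082

Since p-value < α = 0.1, we reject H₀.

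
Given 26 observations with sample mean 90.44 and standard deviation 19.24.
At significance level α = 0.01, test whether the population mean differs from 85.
One-sample t-test:
H₀: μ = 85
H₁: μ ≠ 85
df = n - 1 = 25
t = (x̄ - μ₀) / (s/√n) = (90.44 - 85) / (19.24/√26) = 1.442
p-value = 0.1618

Since p-value > α = 0.01, we fail to reject H₀.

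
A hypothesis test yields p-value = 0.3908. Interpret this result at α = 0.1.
Since p = 0.3908 > α = 0.1, fail to reject H₀.
There is insufficient evidence to reject the null hypothesis; the result is not statistically significant at the 0.1 level.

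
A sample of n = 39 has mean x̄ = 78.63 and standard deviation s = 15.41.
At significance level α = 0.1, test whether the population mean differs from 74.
One-sample t-test:
H₀: μ = 74
H₁: μ ≠ 74
df = n - 1 = 38
t = (x̄ - μ₀) / (s/√n) = (78.63 - 74) / (15.41/√39) = 1.876
p-value = 0.0683

Since p-value < α = 0.1, we reject H₀.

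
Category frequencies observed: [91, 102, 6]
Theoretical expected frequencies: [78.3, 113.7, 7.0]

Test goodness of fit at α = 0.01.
Chi-square goodness of fit test:
H₀: observed counts match expected distribution
H₁: observed counts differ from expected distribution
df = k - 1 = 2
χ² = Σ(O - E)²/E
   = (91 - 78.3)²/78.3 + (102 - 113.7)²/113.7 + (6 - 7.0)²/7.0
   = 2.060 + 1.204 + 0.143
   = 3.41
p-value = 0.1821

Since p-value > α = 0.01, we fail to reject H₀.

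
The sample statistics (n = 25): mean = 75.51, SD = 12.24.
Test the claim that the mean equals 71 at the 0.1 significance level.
One-sample t-test:
H₀: μ = 71
H₁: μ ≠ 71
df = n - 1 = 24
t = (x̄ - μ₀) / (s/√n) = (75.51 - 71) / (12.24/√25) = 1.842
p-value = 0.0778

Since p-value < α = 0.1, we reject H₀.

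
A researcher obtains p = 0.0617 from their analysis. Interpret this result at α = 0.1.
Since p = 0.0617 < α = 0.1, reject H₀.
There is sufficient evidence to reject the null hypothesis; the result is statistically significant at the 0.1 level.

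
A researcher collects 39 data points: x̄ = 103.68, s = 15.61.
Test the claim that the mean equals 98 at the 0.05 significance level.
One-sample t-test:
H₀: μ = 98
H₁: μ ≠ 98
df = n - 1 = 38
t = (x̄ - μ₀) / (s/√n) = (103.68 - 98) / (15.61/√39) = 2.272
p-value = 0.0288

Since p-value < α = 0.05, we reject H₀.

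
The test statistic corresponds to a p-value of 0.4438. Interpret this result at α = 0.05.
Since p = 0.4438 > α = 0.05, fail to reject H₀.
There is insufficient evidence to reject the null hypothesis; the result is not statistically significant at the 0.05 level.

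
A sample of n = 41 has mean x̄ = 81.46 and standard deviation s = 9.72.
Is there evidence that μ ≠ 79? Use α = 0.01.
One-sample t-test:
H₀: μ = 79
H₁: μ ≠ 79
df = n - 1 = 40
t = (x̄ - μ₀) / (s/√n) = (81.46 - 79) / (9.72/√41) = 1.621
p-value = 0.1130

Since p-value > α = 0.01, we fail to reject H₀.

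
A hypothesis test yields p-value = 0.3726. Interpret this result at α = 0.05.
Since p = 0.3726 > α = 0.05, fail to reject H₀.
There is insufficient evidence to reject the null hypothesis; the result is not statistically significant at the 0.05 level.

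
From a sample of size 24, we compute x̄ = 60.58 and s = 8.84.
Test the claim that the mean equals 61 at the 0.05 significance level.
One-sample t-test:
H₀: μ = 61
H₁: μ ≠ 61
df = n - 1 = 23
t = (x̄ - μ₀) / (s/√n) = (60.58 - 61) / (8.84/√24) = -0.233
p-value = 0.8180

Since p-value > α = 0.05, we fail to reject H₀.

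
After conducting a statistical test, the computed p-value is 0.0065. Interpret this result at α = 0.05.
Since p = 0.0065 < α = 0.05, reject H₀.
There is sufficient evidence to reject the null hypothesis; the result is statistically significant at the 0.05 level.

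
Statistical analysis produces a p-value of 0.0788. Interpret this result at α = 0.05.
Since p = 0.0788 > α = 0.05, fail to reject H₀.
There is insufficient evidence to reject the null hypothesis; the result is not statistically significant at the 0.05 level.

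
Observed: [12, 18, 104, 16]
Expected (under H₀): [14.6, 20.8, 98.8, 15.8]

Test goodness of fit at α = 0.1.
Chi-square goodness of fit test:
H₀: observed counts match expected distribution
H₁: observed counts differ from expected distribution
df = k - 1 = 3
χ² = Σ(O - E)²/E
   = (12 - 14.6)²/14.6 + (18 - 20.8)²/20.8 + (104 - 98.8)²/98.8 + (16 - 15.8)²/15.8
   = 0.463 + 0.377 + 0.274 + 0.003
   = 1.12
p-value = 0.7732

Since p-value > α = 0.1, we fail to reject H₀.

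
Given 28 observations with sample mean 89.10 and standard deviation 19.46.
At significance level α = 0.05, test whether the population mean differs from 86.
One-sample t-test:
H₀: μ = 86
H₁: μ ≠ 86
df = n - 1 = 27
t = (x̄ - μ₀) / (s/√n) = (89.10 - 86) / (19.46/√28) = 0.843
p-value = 0.4067

Since p-value > α = 0.05, we fail to reject H₀.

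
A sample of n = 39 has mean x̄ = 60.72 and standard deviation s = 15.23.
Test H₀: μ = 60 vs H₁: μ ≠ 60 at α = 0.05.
One-sample t-test:
H₀: μ = 60
H₁: μ ≠ 60
df = n - 1 = 38
t = (x̄ - μ₀) / (s/√n) = (60.72 - 60) / (15.23/√39) = 0.295
p-value = 0.7694

Since p-value > α = 0.05, we fail to reject H₀.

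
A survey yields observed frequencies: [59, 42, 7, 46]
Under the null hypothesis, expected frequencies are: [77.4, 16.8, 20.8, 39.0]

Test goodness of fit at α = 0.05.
Chi-square goodness of fit test:
H₀: observed counts match expected distribution
H₁: observed counts differ from expected distribution
df = k - 1 = 3
χ² = Σ(O - E)²/E
   = (59 - 77.4)²/77.4 + (42 - 16.8)²/16.8 + (7 - 20.8)²/20.8 + (46 - 39.0)²/39.0
   = 4.374 + 37.800 + 9.156 + 1.256
   = 52.59
p-value < 0.0001

Since p-value < α = 0.05, we reject H₀.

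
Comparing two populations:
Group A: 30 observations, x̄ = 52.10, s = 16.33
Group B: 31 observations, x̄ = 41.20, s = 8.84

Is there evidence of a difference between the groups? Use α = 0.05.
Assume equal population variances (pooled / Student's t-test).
Student's two-sample t-test (equal variances):
H₀: μ₁ = μ₂
H₁: μ₁ ≠ μ₂
df = n₁ + n₂ - 2 = 59
Pooled variance s_p² = [(n₁-1)s₁² + (n₂-1)s₂²] / (n₁ + n₂ - 2) = [(29)(16.33²) + (30)(8.84²)] / 59 = 170.8096
SE = √(s_p²(1/n₁ + 1/n₂)) = √(170.8096 × (1/30 + 1/31)) = 3.3472
t = (x̄₁ - x̄₂) / SE = (52.10 - 41.20) / 3.3472 = 10.90 / 3.3472 = 3.256
p-value = 0.0019

Since p-value < α = 0.05, we reject H₀.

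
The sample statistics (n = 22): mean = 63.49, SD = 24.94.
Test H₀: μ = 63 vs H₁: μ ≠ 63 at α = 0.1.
One-sample t-test:
H₀: μ = 63
H₁: μ ≠ 63
df = n - 1 = 21
t = (x̄ - μ₀) / (s/√n) = (63.49 - 63) / (24.94/√22) = 0.092
p-value = 0.9274

Since p-value > α = 0.1, we fail to reject H₀.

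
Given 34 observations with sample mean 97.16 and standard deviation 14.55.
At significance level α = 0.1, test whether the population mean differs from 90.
One-sample t-test:
H₀: μ = 90
H₁: μ ≠ 90
df = n - 1 = 33
t = (x̄ - μ₀) / (s/√n) = (97.16 - 90) / (14.55/√34) = 2.869
p-value = 0.0071

Since p-value < α = 0.1, we reject H₀.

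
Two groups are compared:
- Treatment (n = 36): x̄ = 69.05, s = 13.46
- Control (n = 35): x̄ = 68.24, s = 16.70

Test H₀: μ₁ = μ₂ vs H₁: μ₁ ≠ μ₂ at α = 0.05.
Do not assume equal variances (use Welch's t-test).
Welch's two-sample t-test:
H₀: μ₁ = μ₂
H₁: μ₁ ≠ μ₂
s₁²/n₁ = 13.46²/36 = 5.0325,  s₂²/n₂ = 16.70²/35 = 7.9683
SE = √(s₁²/n₁ + s₂²/n₂) = √(5.0325 + 7.9683) = 3.6057
df (Welch-Satterthwaite) = (s₁²/n₁ + s₂²/n₂)² / [(s₁²/n₁)²/(n₁-1) + (s₂²/n₂)²/(n₂-1)] ≈ 65.23
t = (x̄₁ - x̄₂) / SE = (69.05 - 68.24) / 3.6057 = 0.81 / 3.6057 = 0.225
p-value = 0.8230

Since p-value > α = 0.05, we fail to reject H₀.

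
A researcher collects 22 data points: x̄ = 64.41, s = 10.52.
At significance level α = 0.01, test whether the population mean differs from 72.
One-sample t-test:
H₀: μ = 72
H₁: μ ≠ 72
df = n - 1 = 21
t = (x̄ - μ₀) / (s/√n) = (64.41 - 72) / (10.52/√22) = -3.384
p-value = 0.0028

Since p-value < α = 0.01, we reject H₀.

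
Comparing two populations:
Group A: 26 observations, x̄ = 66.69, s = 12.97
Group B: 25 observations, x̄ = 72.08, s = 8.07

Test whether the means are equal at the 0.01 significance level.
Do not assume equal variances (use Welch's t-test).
Welch's two-sample t-test:
H₀: μ₁ = μ₂
H₁: μ₁ ≠ μ₂
s₁²/n₁ = 12.97²/26 = 6.4700,  s₂²/n₂ = 8.07²/25 = 2.6050
SE = √(s₁²/n₁ + s₂²/n₂) = √(6.4700 + 2.6050) = 3.0125
df (Welch-Satterthwaite) = (s₁²/n₁ + s₂²/n₂)² / [(s₁²/n₁)²/(n₁-1) + (s₂²/n₂)²/(n₂-1)] ≈ 42.08
t = (x̄₁ - x̄₂) / SE = (66.69 - 72.08) / 3.0125 = -5.39 / 3.0125 = -1.789
p-value = 0.0808

Since p-value > α = 0.01, we fail to reject H₀.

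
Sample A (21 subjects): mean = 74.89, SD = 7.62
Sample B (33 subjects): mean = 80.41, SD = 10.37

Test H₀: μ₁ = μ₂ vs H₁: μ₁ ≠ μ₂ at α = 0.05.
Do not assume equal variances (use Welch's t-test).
Welch's two-sample t-test:
H₀: μ₁ = μ₂
H₁: μ₁ ≠ μ₂
s₁²/n₁ = 7.62²/21 = 2.7650,  s₂²/n₂ = 10.37²/33 = 3.2587
SE = √(s₁²/n₁ + s₂²/n₂) = √(2.7650 + 3.2587) = 2.4543
df (Welch-Satterthwaite) = (s₁²/n₁ + s₂²/n₂)² / [(s₁²/n₁)²/(n₁-1) + (s₂²/n₂)²/(n₂-1)] ≈ 50.81
t = (x̄₁ - x̄₂) / SE = (74.89 - 80.41) / 2.4543 = -5.52 / 2.4543 = -2.249
p-value = 0.0289

Since p-value < α = 0.05, we reject H₀.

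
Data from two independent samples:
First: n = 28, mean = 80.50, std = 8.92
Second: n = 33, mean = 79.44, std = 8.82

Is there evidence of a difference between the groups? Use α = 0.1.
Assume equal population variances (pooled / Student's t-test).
Student's two-sample t-test (equal variances):
H₀: μ₁ = μ₂
H₁: μ₁ ≠ μ₂
df = n₁ + n₂ - 2 = 59
Pooled variance s_p² = [(n₁-1)s₁² + (n₂-1)s₂²] / (n₁ + n₂ - 2) = [(27)(8.92²) + (32)(8.82²)] / 59 = 78.6042
SE = √(s_p²(1/n₁ + 1/n₂)) = √(78.6042 × (1/28 + 1/33)) = 2.2780
t = (x̄₁ - x̄₂) / SE = (80.50 - 79.44) / 2.2780 = 1.06 / 2.2780 = 0.465
p-value = 0.6434

Since p-value > α = 0.1, we fail to reject H₀.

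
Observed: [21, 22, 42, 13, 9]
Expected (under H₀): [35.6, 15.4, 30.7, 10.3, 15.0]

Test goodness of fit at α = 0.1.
Chi-square goodness of fit test:
H₀: observed counts match expected distribution
H₁: observed counts differ from expected distribution
df = k - 1 = 4
χ² = Σ(O - E)²/E
   = (21 - 35.6)²/35.6 + (22 - 15.4)²/15.4 + (42 - 30.7)²/30.7 + (13 - 10.3)²/10.3 + (9 - 15.0)²/15.0
   = 5.988 + 2.829 + 4.159 + 0.708 + 2.400
   = 16.08
p-value = 0.0029

Since p-value < α = 0.1, we reject H₀.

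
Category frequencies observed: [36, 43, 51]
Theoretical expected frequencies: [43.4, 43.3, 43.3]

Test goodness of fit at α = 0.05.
Chi-square goodness of fit test:
H₀: observed counts match expected distribution
H₁: observed counts differ from expected distribution
df = k - 1 = 2
χ² = Σ(O - E)²/E
   = (36 - 43.4)²/43.4 + (43 - 43.3)²/43.3 + (51 - 43.3)²/43.3
   = 1.262 + 0.002 + 1.369
   = 2.63
p-value = 0.2681

Since p-value > α = 0.05, we fail to reject H₀.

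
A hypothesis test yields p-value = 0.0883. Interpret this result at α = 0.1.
Since p = 0.0883 < α = 0.1, reject H₀.
There is sufficient evidence to reject the null hypothesis; the result is statistically significant at the 0.1 level.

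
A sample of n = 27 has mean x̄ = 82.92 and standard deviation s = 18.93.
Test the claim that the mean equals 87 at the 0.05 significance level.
One-sample t-test:
H₀: μ = 87
H₁: μ ≠ 87
df = n - 1 = 26
t = (x̄ - μ₀) / (s/√n) = (82.92 - 87) / (18.93/√27) = -1.120
p-value = 0.2730

Since p-value > α = 0.05, we fail to reject H₀.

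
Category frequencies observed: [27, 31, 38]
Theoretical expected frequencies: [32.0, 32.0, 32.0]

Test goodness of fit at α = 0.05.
Chi-square goodness of fit test:
H₀: observed counts match expected distribution
H₁: observed counts differ from expected distribution
df = k - 1 = 2
χ² = Σ(O - E)²/E
   = (27 - 32.0)²/32.0 + (31 - 32.0)²/32.0 + (38 - 32.0)²/32.0
   = 0.781 + 0.031 + 1.125
   = 1.94
p-value = 0.3796

Since p-value > α = 0.05, we fail to reject H₀.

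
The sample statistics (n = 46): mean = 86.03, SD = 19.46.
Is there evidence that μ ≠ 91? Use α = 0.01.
One-sample t-test:
H₀: μ = 91
H₁: μ ≠ 91
df = n - 1 = 45
t = (x̄ - μ₀) / (s/√n) = (86.03 - 91) / (19.46/√46) = -1.732
p-value = 0.0901

Since p-value > α = 0.01, we fail to reject H₀.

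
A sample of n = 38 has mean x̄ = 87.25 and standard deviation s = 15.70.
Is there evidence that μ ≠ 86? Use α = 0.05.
One-sample t-test:
H₀: μ = 86
H₁: μ ≠ 86
df = n - 1 = 37
t = (x̄ - μ₀) / (s/√n) = (87.25 - 86) / (15.70/√38) = 0.491
p-value = 0.6265

Since p-value > α = 0.05, we fail to reject H₀.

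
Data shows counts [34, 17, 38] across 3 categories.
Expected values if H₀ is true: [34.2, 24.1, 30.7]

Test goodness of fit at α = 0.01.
Chi-square goodness of fit test:
H₀: observed counts match expected distribution
H₁: observed counts differ from expected distribution
df = k - 1 = 2
χ² = Σ(O - E)²/E
   = (34 - 34.2)²/34.2 + (17 - 24.1)²/24.1 + (38 - 30.7)²/30.7
   = 0.001 + 2.092 + 1.736
   = 3.83
p-value = 0.1474

Since p-value > α = 0.01, we fail to reject H₀.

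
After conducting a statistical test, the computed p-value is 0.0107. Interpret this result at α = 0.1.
Since p = 0.0107 < α = 0.1, reject H₀.
There is sufficient evidence to reject the null hypothesis; the result is statistically significant at the 0.1 level.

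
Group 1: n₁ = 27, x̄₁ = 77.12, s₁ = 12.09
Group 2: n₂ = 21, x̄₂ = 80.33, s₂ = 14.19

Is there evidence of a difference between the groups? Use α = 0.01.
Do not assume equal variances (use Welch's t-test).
Welch's two-sample t-test:
H₀: μ₁ = μ₂
H₁: μ₁ ≠ μ₂
s₁²/n₁ = 12.09²/27 = 5.4136,  s₂²/n₂ = 14.19²/21 = 9.5884
SE = √(s₁²/n₁ + s₂²/n₂) = √(5.4136 + 9.5884) = 3.8732
df (Welch-Satterthwaite) = (s₁²/n₁ + s₂²/n₂)² / [(s₁²/n₁)²/(n₁-1) + (s₂²/n₂)²/(n₂-1)] ≈ 39.32
t = (x̄₁ - x̄₂) / SE = (77.12 - 80.33) / 3.8732 = -3.21 / 3.8732 = -0.829
p-value = 0.4122

Since p-value > α = 0.01, we fail to reject H₀.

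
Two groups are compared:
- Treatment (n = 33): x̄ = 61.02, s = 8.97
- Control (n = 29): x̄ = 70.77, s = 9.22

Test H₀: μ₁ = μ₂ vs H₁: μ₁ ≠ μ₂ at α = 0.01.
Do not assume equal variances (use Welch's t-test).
Welch's two-sample t-test:
H₀: μ₁ = μ₂
H₁: μ₁ ≠ μ₂
s₁²/n₁ = 8.97²/33 = 2.4382,  s₂²/n₂ = 9.22²/29 = 2.9313
SE = √(s₁²/n₁ + s₂²/n₂) = √(2.4382 + 2.9313) = 2.3172
df (Welch-Satterthwaite) = (s₁²/n₁ + s₂²/n₂)² / [(s₁²/n₁)²/(n₁-1) + (s₂²/n₂)²/(n₂-1)] ≈ 58.52
t = (x̄₁ - x̄₂) / SE = (61.02 - 70.77) / 2.3172 = -9.75 / 2.3172 = -4.208
p-value = 0.0001

Since p-value < α = 0.01, we reject H₀.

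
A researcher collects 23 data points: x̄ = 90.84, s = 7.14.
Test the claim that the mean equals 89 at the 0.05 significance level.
One-sample t-test:
H₀: μ = 89
H₁: μ ≠ 89
df = n - 1 = 22
t = (x̄ - μ₀) / (s/√n) = (90.84 - 89) / (7.14/√23) = 1.236
p-value = 0.2295

Since p-value > α = 0.05, we fail to reject H₀.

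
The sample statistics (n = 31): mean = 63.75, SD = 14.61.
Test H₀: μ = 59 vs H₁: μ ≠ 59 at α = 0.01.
One-sample t-test:
H₀: μ = 59
H₁: μ ≠ 59
df = n - 1 = 30
t = (x̄ - μ₀) / (s/√n) = (63.75 - 59) / (14.61/√31) = 1.810
p-value = 0.0803

Since p-value > α = 0.01, we fail to reject H₀.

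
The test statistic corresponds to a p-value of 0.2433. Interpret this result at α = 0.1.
Since p = 0.2433 > α = 0.1, fail to reject H₀.
There is insufficient evidence to reject the null hypothesis; the result is not statistically significant at the 0.1 level.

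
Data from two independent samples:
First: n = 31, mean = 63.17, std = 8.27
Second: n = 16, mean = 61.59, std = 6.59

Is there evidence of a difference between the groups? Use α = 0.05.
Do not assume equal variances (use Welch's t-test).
Welch's two-sample t-test:
H₀: μ₁ = μ₂
H₁: μ₁ ≠ μ₂
s₁²/n₁ = 8.27²/31 = 2.2062,  s₂²/n₂ = 6.59²/16 = 2.7143
SE = √(s₁²/n₁ + s₂²/n₂) = √(2.2062 + 2.7143) = 2.2182
df (Welch-Satterthwaite) = (s₁²/n₁ + s₂²/n₂)² / [(s₁²/n₁)²/(n₁-1) + (s₂²/n₂)²/(n₂-1)] ≈ 37.05
t = (x̄₁ - x̄₂) / SE = (63.17 - 61.59) / 2.2182 = 1.58 / 2.2182 = 0.712
p-value = 0.4807

Since p-value > α = 0.05, we fail to reject H₀.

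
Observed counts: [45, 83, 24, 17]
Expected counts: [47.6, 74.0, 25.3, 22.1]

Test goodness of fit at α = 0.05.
Chi-square goodness of fit test:
H₀: observed counts match expected distribution
H₁: observed counts differ from expected distribution
df = k - 1 = 3
χ² = Σ(O - E)²/E
   = (45 - 47.6)²/47.6 + (83 - 74.0)²/74.0 + (24 - 25.3)²/25.3 + (17 - 22.1)²/22.1
   = 0.142 + 1.095 + 0.067 + 1.177
   = 2.48
p-value = 0.4789

Since p-value > α = 0.05, we fail to reject H₀.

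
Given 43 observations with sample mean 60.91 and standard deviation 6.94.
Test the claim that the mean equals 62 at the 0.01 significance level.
One-sample t-test:
H₀: μ = 62
H₁: μ ≠ 62
df = n - 1 = 42
t = (x̄ - μ₀) / (s/√n) = (60.91 - 62) / (6.94/√43) = -1.030
p-value = 0.3089

Since p-value > α = 0.01, we fail to reject H₀.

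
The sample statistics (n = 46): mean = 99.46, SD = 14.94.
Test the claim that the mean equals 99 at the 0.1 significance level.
One-sample t-test:
H₀: μ = 99
H₁: μ ≠ 99
df = n - 1 = 45
t = (x̄ - μ₀) / (s/√n) = (99.46 - 99) / (14.94/√46) = 0.209
p-value = 0.8355

Since p-value > α = 0.1, we fail to reject H₀.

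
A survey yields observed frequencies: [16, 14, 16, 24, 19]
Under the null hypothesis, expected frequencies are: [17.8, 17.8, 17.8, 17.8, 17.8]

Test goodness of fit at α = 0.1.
Chi-square goodness of fit test:
H₀: observed counts match expected distribution
H₁: observed counts differ from expected distribution
df = k - 1 = 4
χ² = Σ(O - E)²/E
   = (16 - 17.8)²/17.8 + (14 - 17.8)²/17.8 + (16 - 17.8)²/17.8 + (24 - 17.8)²/17.8 + (19 - 17.8)²/17.8
   = 0.182 + 0.811 + 0.182 + 2.160 + 0.081
   = 3.42
p-value = 0.4908

Since p-value > α = 0.1, we fail to reject H₀.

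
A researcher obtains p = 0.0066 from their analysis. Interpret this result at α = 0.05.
Since p = 0.0066 < α = 0.05, reject H₀.
There is sufficient evidence to reject the null hypothesis; the result is statistically significant at the 0.05 level.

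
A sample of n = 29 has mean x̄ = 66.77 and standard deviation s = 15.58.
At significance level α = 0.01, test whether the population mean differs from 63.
One-sample t-test:
H₀: μ = 63
H₁: μ ≠ 63
df = n - 1 = 28
t = (x̄ - μ₀) / (s/√n) = (66.77 - 63) / (15.58/√29) = 1.303
p-value = 0.2032

Since p-value > α = 0.01, we fail to reject H₀.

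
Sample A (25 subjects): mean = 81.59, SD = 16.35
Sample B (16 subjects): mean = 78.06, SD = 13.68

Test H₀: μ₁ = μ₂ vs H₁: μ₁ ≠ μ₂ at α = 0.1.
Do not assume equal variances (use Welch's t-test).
Welch's two-sample t-test:
H₀: μ₁ = μ₂
H₁: μ₁ ≠ μ₂
s₁²/n₁ = 16.35²/25 = 10.6929,  s₂²/n₂ = 13.68²/16 = 11.6964
SE = √(s₁²/n₁ + s₂²/n₂) = √(10.6929 + 11.6964) = 4.7317
df (Welch-Satterthwaite) = (s₁²/n₁ + s₂²/n₂)² / [(s₁²/n₁)²/(n₁-1) + (s₂²/n₂)²/(n₂-1)] ≈ 36.10
t = (x̄₁ - x̄₂) / SE = (81.59 - 78.06) / 4.7317 = 3.53 / 4.7317 = 0.746
p-value = 0.4605

Since p-value > α = 0.1, we fail to reject H₀.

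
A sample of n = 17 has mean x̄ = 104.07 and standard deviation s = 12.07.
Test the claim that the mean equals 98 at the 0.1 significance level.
One-sample t-test:
H₀: μ = 98
H₁: μ ≠ 98
df = n - 1 = 16
t = (x̄ - μ₀) / (s/√n) = (104.07 - 98) / (12.07/√17) = 2.074
p-value = 0.0546

Since p-value < α = 0.1, we reject H₀.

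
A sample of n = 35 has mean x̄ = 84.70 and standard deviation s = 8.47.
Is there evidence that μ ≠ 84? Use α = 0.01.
One-sample t-test:
H₀: μ = 84
H₁: μ ≠ 84
df = n - 1 = 34
t = (x̄ - μ₀) / (s/√n) = (84.70 - 84) / (8.47/√35) = 0.489
p-value = 0.6280

Since p-value > α = 0.01, we fail to reject H₀.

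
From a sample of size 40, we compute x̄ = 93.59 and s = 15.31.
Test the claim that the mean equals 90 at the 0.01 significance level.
One-sample t-test:
H₀: μ = 90
H₁: μ ≠ 90
df = n - 1 = 39
t = (x̄ - μ₀) / (s/√n) = (93.59 - 90) / (15.31/√40) = 1.483
p-value = 0.1461

Since p-value > α = 0.01, we fail to reject H₀.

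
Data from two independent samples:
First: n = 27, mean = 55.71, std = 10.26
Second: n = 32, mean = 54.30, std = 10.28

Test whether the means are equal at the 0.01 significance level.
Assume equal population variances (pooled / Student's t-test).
Student's two-sample t-test (equal variances):
H₀: μ₁ = μ₂
H₁: μ₁ ≠ μ₂
df = n₁ + n₂ - 2 = 57
Pooled variance s_p² = [(n₁-1)s₁² + (n₂-1)s₂²] / (n₁ + n₂ - 2) = [(26)(10.26²) + (31)(10.28²)] / 57 = 105.4910
SE = √(s_p²(1/n₁ + 1/n₂)) = √(105.4910 × (1/27 + 1/32)) = 2.6840
t = (x̄₁ - x̄₂) / SE = (55.71 - 54.30) / 2.6840 = 1.41 / 2.6840 = 0.525
p-value = 0.6014

Since p-value > α = 0.01, we fail to reject H₀.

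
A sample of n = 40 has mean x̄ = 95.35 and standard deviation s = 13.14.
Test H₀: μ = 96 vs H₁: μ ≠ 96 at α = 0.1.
One-sample t-test:
H₀: μ = 96
H₁: μ ≠ 96
df = n - 1 = 39
t = (x̄ - μ₀) / (s/√n) = (95.35 - 96) / (13.14/√40) = -0.313
p-value = 0.7561

Since p-value > α = 0.1, we fail to reject H₀.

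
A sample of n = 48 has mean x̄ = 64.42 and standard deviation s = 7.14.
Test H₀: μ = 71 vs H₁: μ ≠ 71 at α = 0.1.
One-sample t-test:
H₀: μ = 71
H₁: μ ≠ 71
df = n - 1 = 47
t = (x̄ - μ₀) / (s/√n) = (64.42 - 71) / (7.14/√48) = -6.385
p-value < 0.0001

Since p-value < α = 0.1, we reject H₀.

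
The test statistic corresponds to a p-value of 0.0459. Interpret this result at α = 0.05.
Since p = 0.0459 < α = 0.05, reject H₀.
There is sufficient evidence to reject the null hypothesis; the result is statistically significant at the 0.05 level.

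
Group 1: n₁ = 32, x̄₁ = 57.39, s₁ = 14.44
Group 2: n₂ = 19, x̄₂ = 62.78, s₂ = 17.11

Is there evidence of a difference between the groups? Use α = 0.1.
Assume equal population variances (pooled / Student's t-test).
Student's two-sample t-test (equal variances):
H₀: μ₁ = μ₂
H₁: μ₁ ≠ μ₂
df = n₁ + n₂ - 2 = 49
Pooled variance s_p² = [(n₁-1)s₁² + (n₂-1)s₂²] / (n₁ + n₂ - 2) = [(31)(14.44²) + (18)(17.11²)] / 49 = 239.4584
SE = √(s_p²(1/n₁ + 1/n₂)) = √(239.4584 × (1/32 + 1/19)) = 4.4818
t = (x̄₁ - x̄₂) / SE = (57.39 - 62.78) / 4.4818 = -5.39 / 4.4818 = -1.203
p-value = 0.2349

Since p-value > α = 0.1, we fail to reject H₀.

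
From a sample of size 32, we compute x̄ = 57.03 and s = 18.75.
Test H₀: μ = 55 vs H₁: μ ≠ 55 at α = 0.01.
One-sample t-test:
H₀: μ = 55
H₁: μ ≠ 55
df = n - 1 = 31
t = (x̄ - μ₀) / (s/√n) = (57.03 - 55) / (18.75/√32) = 0.612
p-value = 0.5447

Since p-value > α = 0.01, we fail to reject H₀.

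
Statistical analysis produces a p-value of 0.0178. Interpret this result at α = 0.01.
Since p = 0.0178 > α = 0.01, fail to reject H₀.
There is insufficient evidence to reject the null hypothesis; the result is not statistically significant at the 0.01 level.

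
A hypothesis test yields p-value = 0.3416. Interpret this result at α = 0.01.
Since p = 0.3416 > α = 0.01, fail to reject H₀.
There is insufficient evidence to reject the null hypothesis; the result is not statistically significant at the 0.01 level.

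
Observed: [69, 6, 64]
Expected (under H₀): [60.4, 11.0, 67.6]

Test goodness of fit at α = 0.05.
Chi-square goodness of fit test:
H₀: observed counts match expected distribution
H₁: observed counts differ from expected distribution
df = k - 1 = 2
χ² = Σ(O - E)²/E
   = (69 - 60.4)²/60.4 + (6 - 11.0)²/11.0 + (64 - 67.6)²/67.6
   = 1.225 + 2.273 + 0.192
   = 3.69
p-value = 0.1581

Since p-value > α = 0.05, we fail to reject H₀.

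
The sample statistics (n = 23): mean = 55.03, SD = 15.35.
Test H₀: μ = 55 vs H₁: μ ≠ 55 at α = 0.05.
One-sample t-test:
H₀: μ = 55
H₁: μ ≠ 55
df = n - 1 = 22
t = (x̄ - μ₀) / (s/√n) = (55.03 - 55) / (15.35/√23) = 0.009
p-value = 0.9926

Since p-value > α = 0.05, we fail to reject H₀.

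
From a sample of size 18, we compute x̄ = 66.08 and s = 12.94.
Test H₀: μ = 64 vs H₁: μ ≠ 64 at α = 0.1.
One-sample t-test:
H₀: μ = 64
H₁: μ ≠ 64
df = n - 1 = 17
t = (x̄ - μ₀) / (s/√n) = (66.08 - 64) / (12.94/√18) = 0.682
p-value = 0.5044

Since p-value > α = 0.1, we fail to reject H₀.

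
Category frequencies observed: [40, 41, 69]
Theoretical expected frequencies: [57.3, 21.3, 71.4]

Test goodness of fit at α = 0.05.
Chi-square goodness of fit test:
H₀: observed counts match expected distribution
H₁: observed counts differ from expected distribution
df = k - 1 = 2
χ² = Σ(O - E)²/E
   = (40 - 57.3)²/57.3 + (41 - 21.3)²/21.3 + (69 - 71.4)²/71.4
   = 5.223 + 18.220 + 0.081
   = 23.52
p-value < 0.0001

Since p-value < α = 0.05, we reject H₀.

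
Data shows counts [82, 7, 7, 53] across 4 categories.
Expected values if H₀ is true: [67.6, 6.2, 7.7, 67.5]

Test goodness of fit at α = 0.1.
Chi-square goodness of fit test:
H₀: observed counts match expected distribution
H₁: observed counts differ from expected distribution
df = k - 1 = 3
χ² = Σ(O - E)²/E
   = (82 - 67.6)²/67.6 + (7 - 6.2)²/6.2 + (7 - 7.7)²/7.7 + (53 - 67.5)²/67.5
   = 3.067 + 0.103 + 0.064 + 3.115
   = 6.35
p-value = 0.0958

Since p-value < α = 0.1, we reject H₀.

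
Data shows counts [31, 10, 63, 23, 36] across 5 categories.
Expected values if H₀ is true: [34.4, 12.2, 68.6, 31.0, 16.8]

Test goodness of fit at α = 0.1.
Chi-square goodness of fit test:
H₀: observed counts match expected distribution
H₁: observed counts differ from expected distribution
df = k - 1 = 4
χ² = Σ(O - E)²/E
   = (31 - 34.4)²/34.4 + (10 - 12.2)²/12.2 + (63 - 68.6)²/68.6 + (23 - 31.0)²/31.0 + (36 - 16.8)²/16.8
   = 0.336 + 0.397 + 0.457 + 2.065 + 21.943
   = 25.20
p-value < 0.0001

Since p-value < α = 0.1, we reject H₀.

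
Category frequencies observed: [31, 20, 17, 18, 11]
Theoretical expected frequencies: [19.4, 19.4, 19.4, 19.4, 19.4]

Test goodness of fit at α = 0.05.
Chi-square goodness of fit test:
H₀: observed counts match expected distribution
H₁: observed counts differ from expected distribution
df = k - 1 = 4
χ² = Σ(O - E)²/E
   = (31 - 19.4)²/19.4 + (20 - 19.4)²/19.4 + (17 - 19.4)²/19.4 + (18 - 19.4)²/19.4 + (11 - 19.4)²/19.4
   = 6.936 + 0.019 + 0.297 + 0.101 + 3.637
   = 10.99
p-value = 0.0267

Since p-value < α = 0.05, we reject H₀.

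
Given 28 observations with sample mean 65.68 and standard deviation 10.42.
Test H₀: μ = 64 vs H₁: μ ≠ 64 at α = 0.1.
One-sample t-test:
H₀: μ = 64
H₁: μ ≠ 64
df = n - 1 = 27
t = (x̄ - μ₀) / (s/√n) = (65.68 - 64) / (10.42/√28) = 0.853
p-value = 0.4011

Since p-value > α = 0.1, we fail to reject H₀.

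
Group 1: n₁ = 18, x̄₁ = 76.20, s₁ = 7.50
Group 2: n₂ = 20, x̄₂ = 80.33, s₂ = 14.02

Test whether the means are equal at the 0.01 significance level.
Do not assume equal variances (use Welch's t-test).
Welch's two-sample t-test:
H₀: μ₁ = μ₂
H₁: μ₁ ≠ μ₂
s₁²/n₁ = 7.50²/18 = 3.1250,  s₂²/n₂ = 14.02²/20 = 9.8280
SE = √(s₁²/n₁ + s₂²/n₂) = √(3.1250 + 9.8280) = 3.5990
df (Welch-Satterthwaite) = (s₁²/n₁ + s₂²/n₂)² / [(s₁²/n₁)²/(n₁-1) + (s₂²/n₂)²/(n₂-1)] ≈ 29.65
t = (x̄₁ - x̄₂) / SE = (76.20 - 80.33) / 3.5990 = -4.13 / 3.5990 = -1.148
p-value = 0.2603

Since p-value > α = 0.01, we fail to reject H₀.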